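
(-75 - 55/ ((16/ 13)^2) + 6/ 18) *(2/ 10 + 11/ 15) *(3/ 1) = -596603/ 1920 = -310.73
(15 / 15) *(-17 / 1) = -17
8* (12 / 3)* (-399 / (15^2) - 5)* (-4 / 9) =65024 / 675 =96.33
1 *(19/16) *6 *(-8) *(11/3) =-209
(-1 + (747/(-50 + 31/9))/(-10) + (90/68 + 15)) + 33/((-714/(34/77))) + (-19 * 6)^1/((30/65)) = -401542203/1745135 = -230.09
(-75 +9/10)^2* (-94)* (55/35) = -811071.08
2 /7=0.29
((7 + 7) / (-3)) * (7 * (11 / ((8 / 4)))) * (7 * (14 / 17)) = -52822 / 51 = -1035.73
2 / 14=1 / 7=0.14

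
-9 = -9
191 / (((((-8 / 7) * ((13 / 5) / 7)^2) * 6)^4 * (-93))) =-1032689787262109375 / 402712135027458048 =-2.56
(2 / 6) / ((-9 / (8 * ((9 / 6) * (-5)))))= 20 / 9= 2.22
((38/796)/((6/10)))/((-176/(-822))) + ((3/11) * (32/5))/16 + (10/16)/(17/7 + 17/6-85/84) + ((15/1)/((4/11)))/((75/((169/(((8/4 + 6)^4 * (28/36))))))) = 14018477327/21339422720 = 0.66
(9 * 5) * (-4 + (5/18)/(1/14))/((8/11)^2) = -605/64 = -9.45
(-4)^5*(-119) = 121856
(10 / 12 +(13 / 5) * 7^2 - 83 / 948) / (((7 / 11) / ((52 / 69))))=12408539 / 81765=151.76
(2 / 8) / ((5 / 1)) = 1 / 20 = 0.05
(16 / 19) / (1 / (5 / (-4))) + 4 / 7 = -64 / 133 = -0.48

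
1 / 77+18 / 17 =1403 / 1309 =1.07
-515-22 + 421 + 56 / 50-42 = -3922 / 25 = -156.88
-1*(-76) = 76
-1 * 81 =-81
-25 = -25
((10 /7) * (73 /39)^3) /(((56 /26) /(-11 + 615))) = 587415670 /223587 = 2627.24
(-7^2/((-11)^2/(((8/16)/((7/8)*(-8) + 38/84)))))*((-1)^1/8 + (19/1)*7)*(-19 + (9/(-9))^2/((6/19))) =-6927571/106480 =-65.06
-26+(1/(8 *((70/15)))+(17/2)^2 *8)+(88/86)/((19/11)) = 50566867/91504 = 552.62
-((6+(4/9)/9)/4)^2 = -60025/26244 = -2.29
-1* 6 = -6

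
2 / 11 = 0.18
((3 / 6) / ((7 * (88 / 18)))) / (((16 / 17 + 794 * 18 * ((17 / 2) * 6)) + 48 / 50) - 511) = 3825 / 190690643528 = 0.00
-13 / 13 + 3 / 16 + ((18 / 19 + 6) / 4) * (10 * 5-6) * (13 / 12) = 24921 / 304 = 81.98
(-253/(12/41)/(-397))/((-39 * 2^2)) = -10373/743184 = -0.01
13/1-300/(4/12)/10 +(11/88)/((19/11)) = -11693/152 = -76.93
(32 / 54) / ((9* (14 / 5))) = 40 / 1701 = 0.02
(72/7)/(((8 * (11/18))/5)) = 810/77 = 10.52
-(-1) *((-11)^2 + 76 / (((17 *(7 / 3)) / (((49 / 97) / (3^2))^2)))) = 522592519 / 4318731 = 121.01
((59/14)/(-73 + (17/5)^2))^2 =2175625/462422016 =0.00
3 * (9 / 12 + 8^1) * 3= 315 / 4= 78.75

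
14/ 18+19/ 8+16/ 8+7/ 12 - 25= -1387/ 72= -19.26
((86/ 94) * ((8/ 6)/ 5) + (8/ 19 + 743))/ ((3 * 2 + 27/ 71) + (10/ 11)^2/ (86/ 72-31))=117.07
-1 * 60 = -60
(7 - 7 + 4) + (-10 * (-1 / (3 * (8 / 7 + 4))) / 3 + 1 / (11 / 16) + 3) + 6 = 26143 / 1782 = 14.67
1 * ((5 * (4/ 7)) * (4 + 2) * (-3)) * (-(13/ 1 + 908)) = 331560/ 7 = 47365.71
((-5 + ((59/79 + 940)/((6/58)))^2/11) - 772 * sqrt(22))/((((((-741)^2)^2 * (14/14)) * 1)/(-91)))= -0.00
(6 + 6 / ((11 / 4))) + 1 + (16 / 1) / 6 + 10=721 / 33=21.85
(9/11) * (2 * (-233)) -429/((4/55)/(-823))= 213588759/44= 4854289.98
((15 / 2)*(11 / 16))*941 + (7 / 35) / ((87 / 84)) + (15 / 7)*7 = 22583921 / 4640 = 4867.22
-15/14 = -1.07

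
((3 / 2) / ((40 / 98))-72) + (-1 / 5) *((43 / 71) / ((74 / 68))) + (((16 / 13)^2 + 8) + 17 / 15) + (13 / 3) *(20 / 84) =-63498346241 / 1118786760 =-56.76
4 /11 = 0.36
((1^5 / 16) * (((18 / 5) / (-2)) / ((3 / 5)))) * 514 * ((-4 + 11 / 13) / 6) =10537 / 208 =50.66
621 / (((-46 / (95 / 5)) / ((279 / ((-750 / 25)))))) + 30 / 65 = 620337 / 260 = 2385.91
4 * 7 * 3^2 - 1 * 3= 249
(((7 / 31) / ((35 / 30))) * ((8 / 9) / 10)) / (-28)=-2 / 3255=-0.00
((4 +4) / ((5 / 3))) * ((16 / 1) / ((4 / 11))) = 1056 / 5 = 211.20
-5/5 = -1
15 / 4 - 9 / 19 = 249 / 76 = 3.28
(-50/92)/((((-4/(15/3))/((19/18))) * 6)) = 2375/19872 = 0.12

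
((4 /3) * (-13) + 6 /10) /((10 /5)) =-251 /30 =-8.37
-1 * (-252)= 252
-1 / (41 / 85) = -85 / 41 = -2.07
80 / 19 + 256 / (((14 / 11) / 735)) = 147844.21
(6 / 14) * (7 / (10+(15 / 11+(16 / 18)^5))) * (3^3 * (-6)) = -315675954 / 7741573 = -40.78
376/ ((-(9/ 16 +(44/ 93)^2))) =-52032384/ 108817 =-478.16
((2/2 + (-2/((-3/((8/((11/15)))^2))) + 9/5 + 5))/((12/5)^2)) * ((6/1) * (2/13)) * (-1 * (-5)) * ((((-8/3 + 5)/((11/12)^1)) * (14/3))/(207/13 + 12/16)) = 172215400/3461931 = 49.75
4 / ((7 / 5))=20 / 7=2.86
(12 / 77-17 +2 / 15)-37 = -62036 / 1155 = -53.71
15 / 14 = 1.07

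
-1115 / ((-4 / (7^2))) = 54635 / 4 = 13658.75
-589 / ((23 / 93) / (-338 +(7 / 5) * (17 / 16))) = 1474651617 / 1840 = 801441.10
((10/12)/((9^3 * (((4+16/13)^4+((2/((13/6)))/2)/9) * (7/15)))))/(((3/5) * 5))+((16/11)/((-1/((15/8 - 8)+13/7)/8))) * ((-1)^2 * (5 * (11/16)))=111766612079845/654699815532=170.71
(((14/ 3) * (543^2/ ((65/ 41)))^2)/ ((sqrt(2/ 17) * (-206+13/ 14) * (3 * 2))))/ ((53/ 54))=-4773883899257046 * sqrt(34)/ 71432075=-389688908.91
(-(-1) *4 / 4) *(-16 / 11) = -16 / 11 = -1.45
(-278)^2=77284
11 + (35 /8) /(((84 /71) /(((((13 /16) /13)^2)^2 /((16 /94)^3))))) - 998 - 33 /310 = -492846616193633 /499289948160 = -987.10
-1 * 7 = -7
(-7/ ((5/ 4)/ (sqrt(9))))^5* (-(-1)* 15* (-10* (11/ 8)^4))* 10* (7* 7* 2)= 17579824885854/ 25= 703192995434.16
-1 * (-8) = 8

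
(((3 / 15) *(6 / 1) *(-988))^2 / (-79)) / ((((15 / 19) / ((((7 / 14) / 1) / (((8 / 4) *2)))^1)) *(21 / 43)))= -398754824 / 69125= -5768.61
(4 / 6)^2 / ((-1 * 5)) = -4 / 45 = -0.09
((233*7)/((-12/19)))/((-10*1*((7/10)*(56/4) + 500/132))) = 17941/944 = 19.01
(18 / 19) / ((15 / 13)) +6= 648 / 95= 6.82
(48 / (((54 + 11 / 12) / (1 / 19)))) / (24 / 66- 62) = -1056 / 1414873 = -0.00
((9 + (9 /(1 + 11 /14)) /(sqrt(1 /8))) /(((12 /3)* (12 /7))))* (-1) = -147* sqrt(2) /100-21 /16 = -3.39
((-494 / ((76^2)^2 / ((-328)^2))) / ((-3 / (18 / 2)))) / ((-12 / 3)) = -65559 / 54872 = -1.19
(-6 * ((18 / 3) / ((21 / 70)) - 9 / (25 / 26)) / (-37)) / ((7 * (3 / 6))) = 456 / 925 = 0.49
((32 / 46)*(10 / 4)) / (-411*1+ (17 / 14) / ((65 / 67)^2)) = -2366000 / 557389751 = -0.00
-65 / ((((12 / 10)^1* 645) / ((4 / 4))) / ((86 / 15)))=-13 / 27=-0.48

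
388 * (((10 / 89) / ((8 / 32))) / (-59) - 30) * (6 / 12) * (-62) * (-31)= -58752810760 / 5251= -11188880.36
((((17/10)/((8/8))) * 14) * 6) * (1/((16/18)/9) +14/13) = 1599.63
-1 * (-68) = 68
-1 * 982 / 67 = -982 / 67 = -14.66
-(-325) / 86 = 325 / 86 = 3.78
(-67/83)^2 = 4489/6889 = 0.65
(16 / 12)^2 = 1.78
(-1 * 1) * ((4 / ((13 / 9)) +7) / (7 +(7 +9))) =-127 / 299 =-0.42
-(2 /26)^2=-1 /169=-0.01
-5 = -5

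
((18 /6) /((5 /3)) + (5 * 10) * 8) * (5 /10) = 2009 /10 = 200.90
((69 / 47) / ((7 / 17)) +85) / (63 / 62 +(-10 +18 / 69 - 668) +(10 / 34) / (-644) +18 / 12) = -1412726792 / 10770648733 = -0.13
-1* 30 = -30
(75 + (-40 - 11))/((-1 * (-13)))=24/13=1.85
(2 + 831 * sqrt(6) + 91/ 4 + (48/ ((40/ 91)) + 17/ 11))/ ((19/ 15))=89427/ 836 + 12465 * sqrt(6)/ 19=1713.96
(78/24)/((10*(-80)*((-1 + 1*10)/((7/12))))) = -91/345600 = -0.00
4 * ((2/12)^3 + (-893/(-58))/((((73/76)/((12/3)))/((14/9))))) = 45609413/114318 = 398.97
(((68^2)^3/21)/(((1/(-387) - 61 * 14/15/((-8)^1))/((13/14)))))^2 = 9512074321423852795173273600/25189181521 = 377625383083357422.73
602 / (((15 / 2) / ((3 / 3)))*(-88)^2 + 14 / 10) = 0.01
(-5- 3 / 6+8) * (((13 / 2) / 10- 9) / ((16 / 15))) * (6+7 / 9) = -50935 / 384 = -132.64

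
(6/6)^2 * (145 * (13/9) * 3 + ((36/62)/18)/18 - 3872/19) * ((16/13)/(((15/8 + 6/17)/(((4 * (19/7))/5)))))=19588495616/38464335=509.26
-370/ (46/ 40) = -7400/ 23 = -321.74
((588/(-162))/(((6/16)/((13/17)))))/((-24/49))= 62426/4131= 15.11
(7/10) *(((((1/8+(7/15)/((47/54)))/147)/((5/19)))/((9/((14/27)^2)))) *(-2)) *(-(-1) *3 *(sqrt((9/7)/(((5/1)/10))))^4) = -47234/3331125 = -0.01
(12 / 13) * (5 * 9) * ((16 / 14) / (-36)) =-120 / 91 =-1.32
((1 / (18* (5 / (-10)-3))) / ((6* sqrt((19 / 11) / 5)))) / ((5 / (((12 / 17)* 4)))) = -8* sqrt(1045) / 101745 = -0.00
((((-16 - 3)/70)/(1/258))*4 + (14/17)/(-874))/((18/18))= -72834161/260015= -280.12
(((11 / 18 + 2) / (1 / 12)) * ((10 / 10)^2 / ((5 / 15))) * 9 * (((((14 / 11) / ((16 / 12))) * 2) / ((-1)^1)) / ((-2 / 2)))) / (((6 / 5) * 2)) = 672.95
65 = 65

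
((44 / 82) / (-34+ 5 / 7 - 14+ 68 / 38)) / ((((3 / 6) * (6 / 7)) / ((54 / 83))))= -0.02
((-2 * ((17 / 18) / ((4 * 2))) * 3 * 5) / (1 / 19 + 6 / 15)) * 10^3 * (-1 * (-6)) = -2018750 / 43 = -46947.67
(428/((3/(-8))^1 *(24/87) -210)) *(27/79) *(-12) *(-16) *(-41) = 293121792/53483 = 5480.65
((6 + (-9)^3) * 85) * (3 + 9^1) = -737460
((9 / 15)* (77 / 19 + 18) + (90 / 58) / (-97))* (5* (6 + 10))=56506656 / 53447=1057.25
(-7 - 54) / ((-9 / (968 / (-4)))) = -14762 / 9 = -1640.22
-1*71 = -71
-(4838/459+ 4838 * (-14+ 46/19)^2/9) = -11943865718/165699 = -72081.70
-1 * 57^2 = -3249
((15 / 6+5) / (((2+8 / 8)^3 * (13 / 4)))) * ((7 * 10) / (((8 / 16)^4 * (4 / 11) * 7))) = 4400 / 117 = 37.61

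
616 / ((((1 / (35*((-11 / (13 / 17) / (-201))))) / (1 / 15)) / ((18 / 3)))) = 1612688 / 2613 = 617.18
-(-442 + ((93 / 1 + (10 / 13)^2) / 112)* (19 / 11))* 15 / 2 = 1375911195 / 416416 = 3304.17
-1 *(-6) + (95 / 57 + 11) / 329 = 5960 / 987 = 6.04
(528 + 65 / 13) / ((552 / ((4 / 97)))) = 533 / 13386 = 0.04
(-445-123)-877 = -1445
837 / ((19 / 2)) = 1674 / 19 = 88.11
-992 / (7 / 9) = -8928 / 7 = -1275.43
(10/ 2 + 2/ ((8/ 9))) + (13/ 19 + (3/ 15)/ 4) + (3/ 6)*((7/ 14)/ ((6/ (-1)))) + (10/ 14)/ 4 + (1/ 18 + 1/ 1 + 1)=487259/ 47880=10.18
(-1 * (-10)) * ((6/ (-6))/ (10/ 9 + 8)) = -45/ 41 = -1.10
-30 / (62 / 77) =-37.26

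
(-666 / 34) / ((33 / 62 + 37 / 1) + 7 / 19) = -0.52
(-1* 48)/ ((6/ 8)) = -64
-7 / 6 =-1.17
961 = 961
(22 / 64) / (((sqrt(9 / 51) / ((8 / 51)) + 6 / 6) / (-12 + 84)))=-1584 / 395 + 594 * sqrt(51) / 395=6.73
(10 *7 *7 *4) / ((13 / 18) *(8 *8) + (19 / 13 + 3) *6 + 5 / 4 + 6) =917280 / 37553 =24.43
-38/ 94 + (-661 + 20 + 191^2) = 1684461/ 47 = 35839.60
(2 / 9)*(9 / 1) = 2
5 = 5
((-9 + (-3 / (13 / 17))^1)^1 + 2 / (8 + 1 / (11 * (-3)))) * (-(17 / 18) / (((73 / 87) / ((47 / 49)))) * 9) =1505860119 / 12229763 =123.13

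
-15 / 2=-7.50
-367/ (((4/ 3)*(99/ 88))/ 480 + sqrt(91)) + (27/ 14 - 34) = -37580800*sqrt(91)/ 9318399 - 4182316991/ 130457586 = -70.53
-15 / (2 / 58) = -435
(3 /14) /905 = 3 /12670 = 0.00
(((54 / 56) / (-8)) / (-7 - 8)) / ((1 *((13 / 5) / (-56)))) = -9 / 52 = -0.17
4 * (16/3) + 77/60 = 1357/60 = 22.62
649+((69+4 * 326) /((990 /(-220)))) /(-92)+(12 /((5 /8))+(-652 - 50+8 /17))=-1056157 /35190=-30.01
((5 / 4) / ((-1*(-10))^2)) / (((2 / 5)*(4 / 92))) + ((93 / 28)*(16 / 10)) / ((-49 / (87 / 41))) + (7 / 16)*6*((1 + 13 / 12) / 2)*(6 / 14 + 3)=22193921 / 2250080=9.86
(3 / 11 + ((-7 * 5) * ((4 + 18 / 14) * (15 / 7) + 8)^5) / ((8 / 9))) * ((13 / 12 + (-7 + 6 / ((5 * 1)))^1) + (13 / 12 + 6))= -8922615672293525729 / 35511174160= -251262197.98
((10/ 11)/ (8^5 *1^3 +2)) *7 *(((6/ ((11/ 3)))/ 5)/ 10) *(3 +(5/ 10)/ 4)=63/ 3172136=0.00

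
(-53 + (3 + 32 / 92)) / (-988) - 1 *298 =-297.95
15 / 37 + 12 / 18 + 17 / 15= 408 / 185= 2.21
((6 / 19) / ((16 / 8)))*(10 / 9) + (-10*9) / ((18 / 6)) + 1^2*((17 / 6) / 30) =-29.73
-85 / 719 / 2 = -85 / 1438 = -0.06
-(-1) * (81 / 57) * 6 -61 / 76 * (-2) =385 / 38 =10.13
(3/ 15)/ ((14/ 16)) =8/ 35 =0.23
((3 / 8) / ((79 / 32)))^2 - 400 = -399.98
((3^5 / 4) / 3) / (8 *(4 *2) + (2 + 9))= 0.27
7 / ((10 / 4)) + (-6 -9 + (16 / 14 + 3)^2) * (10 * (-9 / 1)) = -191.89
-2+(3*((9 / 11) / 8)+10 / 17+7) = 8819 / 1496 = 5.90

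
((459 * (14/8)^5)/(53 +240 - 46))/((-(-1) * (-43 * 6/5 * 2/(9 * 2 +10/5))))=-5.91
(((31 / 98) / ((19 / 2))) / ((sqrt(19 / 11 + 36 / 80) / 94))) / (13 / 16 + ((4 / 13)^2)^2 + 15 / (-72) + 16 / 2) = 7989768384 * sqrt(26345) / 5265757318969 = 0.25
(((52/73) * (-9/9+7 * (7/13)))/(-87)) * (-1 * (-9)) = -432/2117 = -0.20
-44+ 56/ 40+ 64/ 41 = -8413/ 205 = -41.04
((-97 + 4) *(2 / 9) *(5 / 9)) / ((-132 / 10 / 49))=42.62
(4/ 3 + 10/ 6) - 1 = 2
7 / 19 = 0.37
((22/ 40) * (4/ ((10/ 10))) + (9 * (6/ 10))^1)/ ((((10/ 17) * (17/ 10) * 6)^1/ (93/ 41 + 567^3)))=47333147548/ 205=230893402.67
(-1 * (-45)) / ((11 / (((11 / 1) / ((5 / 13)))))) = 117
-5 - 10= -15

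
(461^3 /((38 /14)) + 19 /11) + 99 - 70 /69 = 520527635611 /14421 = 36095113.77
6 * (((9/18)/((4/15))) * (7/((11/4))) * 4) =1260/11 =114.55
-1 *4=-4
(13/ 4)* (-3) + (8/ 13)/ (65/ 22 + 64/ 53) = -9.60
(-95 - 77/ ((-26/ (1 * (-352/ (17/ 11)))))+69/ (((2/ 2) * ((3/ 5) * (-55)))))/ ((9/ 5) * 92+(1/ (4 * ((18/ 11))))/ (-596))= -402475939200/ 86376057911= -4.66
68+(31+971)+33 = 1103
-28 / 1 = -28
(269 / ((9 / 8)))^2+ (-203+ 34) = 4617415 / 81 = 57005.12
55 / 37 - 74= -2683 / 37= -72.51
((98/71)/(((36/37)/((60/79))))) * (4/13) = 0.33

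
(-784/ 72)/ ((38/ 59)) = -16.91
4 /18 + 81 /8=745 /72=10.35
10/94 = 5/47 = 0.11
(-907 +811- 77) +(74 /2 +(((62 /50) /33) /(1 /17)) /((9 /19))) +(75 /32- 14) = -34762709 /237600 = -146.31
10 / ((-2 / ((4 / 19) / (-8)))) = 5 / 38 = 0.13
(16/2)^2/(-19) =-64/19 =-3.37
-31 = -31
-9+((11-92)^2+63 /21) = 6555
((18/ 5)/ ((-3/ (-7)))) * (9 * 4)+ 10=1562/ 5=312.40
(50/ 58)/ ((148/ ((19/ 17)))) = 475/ 72964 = 0.01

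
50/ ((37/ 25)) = 1250/ 37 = 33.78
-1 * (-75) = 75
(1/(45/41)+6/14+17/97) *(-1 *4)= -185156/30555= -6.06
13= 13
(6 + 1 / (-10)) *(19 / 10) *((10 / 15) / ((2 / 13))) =14573 / 300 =48.58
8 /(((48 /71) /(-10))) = -355 /3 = -118.33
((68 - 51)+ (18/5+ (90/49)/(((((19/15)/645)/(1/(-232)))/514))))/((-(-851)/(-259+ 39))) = 12185691782/22976149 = 530.36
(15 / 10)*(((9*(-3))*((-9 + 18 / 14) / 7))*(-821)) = -1795527 / 49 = -36643.41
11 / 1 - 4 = 7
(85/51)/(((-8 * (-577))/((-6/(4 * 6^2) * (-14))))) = 35/166176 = 0.00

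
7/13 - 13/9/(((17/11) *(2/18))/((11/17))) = -18426/3757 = -4.90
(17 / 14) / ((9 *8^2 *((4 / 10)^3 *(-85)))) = -25 / 64512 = -0.00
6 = 6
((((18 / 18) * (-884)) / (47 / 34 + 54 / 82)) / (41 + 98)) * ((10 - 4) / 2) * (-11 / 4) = 10166442 / 395455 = 25.71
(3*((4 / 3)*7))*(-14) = -392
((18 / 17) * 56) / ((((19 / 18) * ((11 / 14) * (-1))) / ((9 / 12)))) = -53.62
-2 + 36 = 34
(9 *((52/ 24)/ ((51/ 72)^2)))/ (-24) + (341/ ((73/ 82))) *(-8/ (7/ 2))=-129535436/ 147679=-877.14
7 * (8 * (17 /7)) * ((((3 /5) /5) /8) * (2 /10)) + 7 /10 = 1.11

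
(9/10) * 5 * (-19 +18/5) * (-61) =42273/10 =4227.30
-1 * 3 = -3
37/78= 0.47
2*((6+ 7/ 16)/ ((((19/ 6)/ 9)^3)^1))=295.58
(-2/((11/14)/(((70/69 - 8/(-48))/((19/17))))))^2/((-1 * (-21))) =214996348/623895723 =0.34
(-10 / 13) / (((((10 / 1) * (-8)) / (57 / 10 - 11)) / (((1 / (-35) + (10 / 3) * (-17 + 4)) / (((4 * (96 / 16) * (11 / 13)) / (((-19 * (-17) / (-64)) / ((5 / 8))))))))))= -77942807 / 88704000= -0.88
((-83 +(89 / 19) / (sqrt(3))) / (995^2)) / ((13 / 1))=-83 / 12870325 +89 * sqrt(3) / 733608525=-0.00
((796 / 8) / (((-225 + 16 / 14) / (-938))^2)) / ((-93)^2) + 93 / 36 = 236613136085 / 84950097444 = 2.79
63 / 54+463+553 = 6103 / 6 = 1017.17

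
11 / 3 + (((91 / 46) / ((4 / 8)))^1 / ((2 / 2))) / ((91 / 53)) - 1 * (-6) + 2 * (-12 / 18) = 734 / 69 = 10.64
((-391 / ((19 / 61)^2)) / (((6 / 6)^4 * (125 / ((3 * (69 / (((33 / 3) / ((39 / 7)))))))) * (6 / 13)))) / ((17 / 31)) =-92812452759 / 6949250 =-13355.75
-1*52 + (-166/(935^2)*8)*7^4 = -48648228/874225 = -55.65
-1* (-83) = 83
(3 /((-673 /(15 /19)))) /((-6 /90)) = 675 /12787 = 0.05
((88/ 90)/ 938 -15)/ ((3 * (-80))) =316553/ 5065200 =0.06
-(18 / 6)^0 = -1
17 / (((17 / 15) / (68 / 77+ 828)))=957360 / 77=12433.25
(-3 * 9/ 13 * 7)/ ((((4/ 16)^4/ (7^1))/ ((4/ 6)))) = -225792/ 13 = -17368.62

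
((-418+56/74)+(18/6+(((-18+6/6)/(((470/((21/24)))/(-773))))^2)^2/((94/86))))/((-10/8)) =-113769729772871906864551/434471181260800000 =-261857.94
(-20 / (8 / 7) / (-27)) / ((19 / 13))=455 / 1026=0.44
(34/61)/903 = 0.00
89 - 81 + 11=19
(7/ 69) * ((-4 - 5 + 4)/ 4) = -35/ 276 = -0.13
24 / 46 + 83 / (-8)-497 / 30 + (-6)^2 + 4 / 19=9.79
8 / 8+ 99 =100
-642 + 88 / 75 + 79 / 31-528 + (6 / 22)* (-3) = -29848492 / 25575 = -1167.10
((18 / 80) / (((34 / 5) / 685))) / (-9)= -685 / 272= -2.52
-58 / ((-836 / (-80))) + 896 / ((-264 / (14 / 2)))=-18376 / 627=-29.31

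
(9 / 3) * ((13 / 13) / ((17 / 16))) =48 / 17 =2.82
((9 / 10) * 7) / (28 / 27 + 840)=243 / 32440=0.01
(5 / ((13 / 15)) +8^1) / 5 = 179 / 65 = 2.75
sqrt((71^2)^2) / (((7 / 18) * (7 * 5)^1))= 90738 / 245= 370.36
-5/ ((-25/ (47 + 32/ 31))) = 1489/ 155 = 9.61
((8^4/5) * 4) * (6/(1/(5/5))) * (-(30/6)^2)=-491520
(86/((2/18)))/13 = 774/13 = 59.54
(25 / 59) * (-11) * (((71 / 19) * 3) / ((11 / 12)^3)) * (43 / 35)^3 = -29263664448 / 232624315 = -125.80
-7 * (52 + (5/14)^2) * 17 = -173689/28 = -6203.18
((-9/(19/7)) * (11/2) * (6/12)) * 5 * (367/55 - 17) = 8946/19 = 470.84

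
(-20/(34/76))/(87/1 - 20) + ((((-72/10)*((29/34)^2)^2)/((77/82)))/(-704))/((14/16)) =-1753567853437/2654250608240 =-0.66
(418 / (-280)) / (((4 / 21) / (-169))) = 105963 / 80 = 1324.54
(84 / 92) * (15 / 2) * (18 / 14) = 405 / 46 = 8.80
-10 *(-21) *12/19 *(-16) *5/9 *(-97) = 2172800/19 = 114357.89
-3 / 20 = -0.15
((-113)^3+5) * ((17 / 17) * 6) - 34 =-8657386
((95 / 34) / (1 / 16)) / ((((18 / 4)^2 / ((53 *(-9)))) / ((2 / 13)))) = -322240 / 1989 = -162.01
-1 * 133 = -133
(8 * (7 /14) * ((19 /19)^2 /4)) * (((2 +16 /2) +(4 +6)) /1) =20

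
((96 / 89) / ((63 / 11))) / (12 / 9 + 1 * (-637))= -352 / 1188061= -0.00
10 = 10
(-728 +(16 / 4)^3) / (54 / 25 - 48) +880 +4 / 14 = 3588926 / 4011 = 894.77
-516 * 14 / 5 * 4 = -28896 / 5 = -5779.20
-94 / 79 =-1.19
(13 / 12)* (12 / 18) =13 / 18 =0.72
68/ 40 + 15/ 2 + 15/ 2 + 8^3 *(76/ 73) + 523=783101/ 730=1072.74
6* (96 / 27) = 21.33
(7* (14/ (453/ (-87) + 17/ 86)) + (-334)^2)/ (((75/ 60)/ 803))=71651006.54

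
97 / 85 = 1.14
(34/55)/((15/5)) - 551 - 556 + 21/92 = -16797667/15180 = -1106.57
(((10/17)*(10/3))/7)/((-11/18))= -600/1309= -0.46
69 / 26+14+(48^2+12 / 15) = 301789 / 130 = 2321.45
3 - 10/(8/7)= -23/4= -5.75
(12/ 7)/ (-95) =-12/ 665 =-0.02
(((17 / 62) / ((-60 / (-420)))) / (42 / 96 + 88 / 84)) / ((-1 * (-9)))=0.14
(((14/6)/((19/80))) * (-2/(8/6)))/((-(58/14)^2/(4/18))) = 27440/143811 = 0.19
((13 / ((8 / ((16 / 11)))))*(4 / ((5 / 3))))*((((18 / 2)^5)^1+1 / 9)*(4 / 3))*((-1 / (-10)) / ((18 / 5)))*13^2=9340624592 / 4455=2096660.96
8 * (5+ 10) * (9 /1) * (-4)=-4320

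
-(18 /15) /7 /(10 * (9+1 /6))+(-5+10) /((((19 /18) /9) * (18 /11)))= 4764033 /182875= 26.05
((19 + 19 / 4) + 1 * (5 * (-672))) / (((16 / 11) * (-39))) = 146795 / 2496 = 58.81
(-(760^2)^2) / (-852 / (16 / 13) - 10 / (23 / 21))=475664480.30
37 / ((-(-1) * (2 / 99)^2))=362637 / 4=90659.25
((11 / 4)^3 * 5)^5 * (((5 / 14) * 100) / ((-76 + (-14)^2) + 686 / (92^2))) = 863189172508156007421875 / 238725086838784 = 3615829337.16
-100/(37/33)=-3300/37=-89.19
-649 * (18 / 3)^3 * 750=-105138000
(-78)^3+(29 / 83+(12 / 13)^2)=-6656524051 / 14027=-474550.80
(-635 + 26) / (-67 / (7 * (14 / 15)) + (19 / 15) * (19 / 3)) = 2685690 / 9847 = 272.74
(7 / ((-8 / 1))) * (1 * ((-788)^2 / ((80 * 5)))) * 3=-814989 / 200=-4074.94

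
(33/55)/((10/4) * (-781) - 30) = -6/19825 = -0.00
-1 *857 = -857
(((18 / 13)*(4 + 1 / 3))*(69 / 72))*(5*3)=345 / 4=86.25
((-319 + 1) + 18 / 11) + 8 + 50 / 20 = -305.86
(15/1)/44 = 15/44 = 0.34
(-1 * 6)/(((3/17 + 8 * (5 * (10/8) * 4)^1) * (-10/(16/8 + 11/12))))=119/13612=0.01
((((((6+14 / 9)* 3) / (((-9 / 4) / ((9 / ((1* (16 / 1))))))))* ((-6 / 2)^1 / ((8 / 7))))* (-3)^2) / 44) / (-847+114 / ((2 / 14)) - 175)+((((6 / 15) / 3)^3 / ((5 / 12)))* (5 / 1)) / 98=-8253901 / 620928000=-0.01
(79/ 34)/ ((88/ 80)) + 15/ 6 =1725/ 374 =4.61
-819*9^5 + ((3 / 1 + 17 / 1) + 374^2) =-48221235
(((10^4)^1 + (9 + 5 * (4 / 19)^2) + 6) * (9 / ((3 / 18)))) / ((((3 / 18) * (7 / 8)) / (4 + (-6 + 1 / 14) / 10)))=223507008504 / 17689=12635367.09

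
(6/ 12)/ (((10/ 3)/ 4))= 0.60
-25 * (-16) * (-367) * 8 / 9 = -130488.89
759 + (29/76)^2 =4384825/5776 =759.15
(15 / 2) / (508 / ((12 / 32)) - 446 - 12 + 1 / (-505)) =22725 / 2716894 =0.01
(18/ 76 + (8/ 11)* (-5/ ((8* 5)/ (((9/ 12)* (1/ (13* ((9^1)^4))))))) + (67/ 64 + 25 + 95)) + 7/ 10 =231947801281/ 1901465280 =121.98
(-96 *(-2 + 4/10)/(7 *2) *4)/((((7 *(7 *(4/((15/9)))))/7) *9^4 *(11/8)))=1024/3536379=0.00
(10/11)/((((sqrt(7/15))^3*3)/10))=500*sqrt(105)/539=9.51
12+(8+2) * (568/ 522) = 5972/ 261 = 22.88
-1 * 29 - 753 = -782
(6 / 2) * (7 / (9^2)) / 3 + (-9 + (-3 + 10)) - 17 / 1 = -1532 / 81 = -18.91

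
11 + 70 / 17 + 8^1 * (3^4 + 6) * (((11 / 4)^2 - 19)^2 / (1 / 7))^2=81277179497335 / 139264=583619452.96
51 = 51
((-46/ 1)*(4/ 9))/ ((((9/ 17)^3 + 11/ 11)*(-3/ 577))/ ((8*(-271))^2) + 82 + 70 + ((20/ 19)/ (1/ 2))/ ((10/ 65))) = -23290701067601152/ 188750612883929211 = -0.12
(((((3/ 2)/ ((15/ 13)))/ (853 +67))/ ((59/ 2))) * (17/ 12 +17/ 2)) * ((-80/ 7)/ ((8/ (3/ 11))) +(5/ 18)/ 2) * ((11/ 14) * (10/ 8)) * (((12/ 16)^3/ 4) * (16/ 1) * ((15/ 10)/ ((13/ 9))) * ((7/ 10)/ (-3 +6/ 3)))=63801/ 444661760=0.00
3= 3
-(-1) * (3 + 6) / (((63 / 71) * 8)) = 71 / 56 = 1.27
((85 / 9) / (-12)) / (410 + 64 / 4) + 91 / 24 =87181 / 23004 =3.79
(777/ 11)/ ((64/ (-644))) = -125097/ 176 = -710.78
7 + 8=15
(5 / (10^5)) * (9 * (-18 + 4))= -0.01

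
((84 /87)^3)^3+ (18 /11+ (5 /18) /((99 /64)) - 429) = -5512299004226748121 /12925867064499279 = -426.45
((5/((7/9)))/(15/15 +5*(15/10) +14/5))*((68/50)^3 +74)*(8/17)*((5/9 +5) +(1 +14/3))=1932015264/8404375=229.88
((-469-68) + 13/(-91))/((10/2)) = -752/7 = -107.43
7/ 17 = 0.41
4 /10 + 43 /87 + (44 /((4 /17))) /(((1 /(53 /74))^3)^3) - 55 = -1297675838627124814379 /28945078687159549440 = -44.83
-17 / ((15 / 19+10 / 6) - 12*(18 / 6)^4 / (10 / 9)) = 4845 / 248618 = 0.02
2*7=14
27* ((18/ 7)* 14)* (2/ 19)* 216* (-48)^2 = 967458816/ 19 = 50918885.05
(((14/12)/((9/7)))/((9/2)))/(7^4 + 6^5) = 49/2473011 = 0.00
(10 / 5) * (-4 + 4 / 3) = -16 / 3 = -5.33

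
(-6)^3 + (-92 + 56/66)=-10136/33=-307.15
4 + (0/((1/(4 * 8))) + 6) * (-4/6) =0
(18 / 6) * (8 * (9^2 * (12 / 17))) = 23328 / 17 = 1372.24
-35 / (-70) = 1 / 2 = 0.50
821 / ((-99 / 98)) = -80458 / 99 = -812.71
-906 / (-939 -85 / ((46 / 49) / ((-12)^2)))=0.06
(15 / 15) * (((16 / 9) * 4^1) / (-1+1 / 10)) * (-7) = 4480 / 81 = 55.31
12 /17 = 0.71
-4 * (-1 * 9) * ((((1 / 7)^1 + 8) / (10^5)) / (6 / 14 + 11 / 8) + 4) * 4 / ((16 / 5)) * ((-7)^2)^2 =109126681713 / 252500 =432184.88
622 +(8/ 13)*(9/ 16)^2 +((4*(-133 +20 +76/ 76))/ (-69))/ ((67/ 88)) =1212985343/ 1923168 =630.72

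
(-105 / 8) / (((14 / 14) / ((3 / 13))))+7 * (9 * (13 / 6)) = 133.47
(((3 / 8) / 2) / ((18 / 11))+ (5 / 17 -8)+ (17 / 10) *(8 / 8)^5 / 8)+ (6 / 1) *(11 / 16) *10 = 276389 / 8160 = 33.87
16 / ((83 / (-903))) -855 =-85413 / 83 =-1029.07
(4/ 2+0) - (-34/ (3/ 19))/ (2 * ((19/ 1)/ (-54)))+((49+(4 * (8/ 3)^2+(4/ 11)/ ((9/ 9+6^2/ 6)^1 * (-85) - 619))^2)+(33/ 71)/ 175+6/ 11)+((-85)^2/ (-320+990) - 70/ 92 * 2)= 77976364022644035569/ 138285550569508650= 563.88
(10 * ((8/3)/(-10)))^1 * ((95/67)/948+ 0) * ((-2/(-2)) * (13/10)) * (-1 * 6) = 0.03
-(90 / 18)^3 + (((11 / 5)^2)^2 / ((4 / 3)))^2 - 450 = -1664520071 / 6250000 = -266.32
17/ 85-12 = -59/ 5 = -11.80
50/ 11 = 4.55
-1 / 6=-0.17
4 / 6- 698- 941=-1638.33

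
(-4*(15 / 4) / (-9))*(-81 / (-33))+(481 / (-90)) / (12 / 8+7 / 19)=43246 / 35145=1.23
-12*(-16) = 192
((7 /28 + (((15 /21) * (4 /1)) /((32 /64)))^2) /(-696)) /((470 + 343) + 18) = -6449 /113361696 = -0.00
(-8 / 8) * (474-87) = -387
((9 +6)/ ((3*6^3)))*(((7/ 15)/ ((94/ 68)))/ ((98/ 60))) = 0.00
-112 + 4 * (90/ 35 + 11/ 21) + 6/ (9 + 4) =-27070/ 273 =-99.16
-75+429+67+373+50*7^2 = 3244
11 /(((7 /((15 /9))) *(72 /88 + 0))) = 605 /189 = 3.20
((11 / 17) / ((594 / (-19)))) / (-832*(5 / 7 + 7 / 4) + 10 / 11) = 1463 / 144862236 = 0.00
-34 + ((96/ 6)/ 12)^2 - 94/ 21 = -2312/ 63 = -36.70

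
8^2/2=32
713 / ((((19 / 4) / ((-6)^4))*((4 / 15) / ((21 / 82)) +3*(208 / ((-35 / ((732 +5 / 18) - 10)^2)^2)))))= 9902375582400 / 7056737886523847407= 0.00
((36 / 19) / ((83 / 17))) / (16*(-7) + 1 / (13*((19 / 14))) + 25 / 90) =-143208 / 41206595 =-0.00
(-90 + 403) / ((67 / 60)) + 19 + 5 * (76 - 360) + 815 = -20482 / 67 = -305.70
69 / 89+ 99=8880 / 89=99.78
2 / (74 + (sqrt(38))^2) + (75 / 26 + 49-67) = -10991 / 728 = -15.10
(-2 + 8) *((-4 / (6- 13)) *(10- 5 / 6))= 220 / 7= 31.43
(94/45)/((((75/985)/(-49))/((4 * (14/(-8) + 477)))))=-1724933182/675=-2555456.57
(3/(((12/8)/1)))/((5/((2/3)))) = 4/15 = 0.27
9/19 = 0.47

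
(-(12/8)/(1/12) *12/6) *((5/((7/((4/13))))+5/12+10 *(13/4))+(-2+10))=-134763/91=-1480.91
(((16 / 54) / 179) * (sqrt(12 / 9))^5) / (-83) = -0.00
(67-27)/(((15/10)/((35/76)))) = 700/57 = 12.28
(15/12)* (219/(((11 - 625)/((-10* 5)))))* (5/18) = 45625/7368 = 6.19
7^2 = 49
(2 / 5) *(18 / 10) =18 / 25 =0.72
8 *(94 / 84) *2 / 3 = 376 / 63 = 5.97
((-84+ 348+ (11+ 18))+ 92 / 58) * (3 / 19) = 46.51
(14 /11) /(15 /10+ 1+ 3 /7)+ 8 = 3804 /451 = 8.43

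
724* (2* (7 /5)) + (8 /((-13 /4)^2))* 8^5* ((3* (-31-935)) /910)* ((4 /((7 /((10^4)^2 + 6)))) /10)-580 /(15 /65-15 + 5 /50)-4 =-331139480295180554612 /733193825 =-451639756097.48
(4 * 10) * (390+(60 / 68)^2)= 4517400 / 289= 15631.14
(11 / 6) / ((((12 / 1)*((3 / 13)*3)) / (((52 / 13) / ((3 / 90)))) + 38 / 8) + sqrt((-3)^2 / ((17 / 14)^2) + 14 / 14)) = 517827310 / 944849403-6320600*sqrt(2053) / 944849403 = 0.24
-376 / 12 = -94 / 3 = -31.33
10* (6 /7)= 60 /7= 8.57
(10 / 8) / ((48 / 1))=5 / 192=0.03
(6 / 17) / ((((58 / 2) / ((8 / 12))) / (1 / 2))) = 2 / 493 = 0.00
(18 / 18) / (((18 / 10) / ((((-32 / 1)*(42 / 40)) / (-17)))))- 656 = -33400 / 51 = -654.90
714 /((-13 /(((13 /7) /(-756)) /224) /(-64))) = -17 /441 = -0.04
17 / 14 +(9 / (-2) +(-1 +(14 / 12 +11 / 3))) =23 / 42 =0.55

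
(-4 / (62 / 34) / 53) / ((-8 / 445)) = 7565 / 3286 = 2.30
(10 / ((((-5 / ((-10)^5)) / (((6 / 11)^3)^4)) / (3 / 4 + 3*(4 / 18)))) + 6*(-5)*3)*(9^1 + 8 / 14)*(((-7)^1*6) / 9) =-14931907711181580 / 3138428376721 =-4757.77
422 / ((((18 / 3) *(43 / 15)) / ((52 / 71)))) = 54860 / 3053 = 17.97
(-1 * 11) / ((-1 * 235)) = 11 / 235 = 0.05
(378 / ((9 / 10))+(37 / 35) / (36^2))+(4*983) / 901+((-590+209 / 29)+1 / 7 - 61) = -37128507661 / 169315920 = -219.29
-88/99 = -8/9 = -0.89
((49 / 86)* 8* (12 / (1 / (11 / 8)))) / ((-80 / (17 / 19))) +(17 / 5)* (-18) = -405501 / 6536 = -62.04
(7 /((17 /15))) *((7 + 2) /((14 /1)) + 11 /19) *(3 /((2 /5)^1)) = 73125 /1292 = 56.60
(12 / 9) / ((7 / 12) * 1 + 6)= 16 / 79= 0.20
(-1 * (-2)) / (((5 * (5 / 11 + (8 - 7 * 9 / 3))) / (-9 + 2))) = 77 / 345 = 0.22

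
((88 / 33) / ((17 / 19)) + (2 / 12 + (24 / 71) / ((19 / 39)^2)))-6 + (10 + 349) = 311606915 / 871454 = 357.57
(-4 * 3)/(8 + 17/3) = -36/41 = -0.88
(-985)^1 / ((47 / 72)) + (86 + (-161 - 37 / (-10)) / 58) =-38863171 / 27260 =-1425.65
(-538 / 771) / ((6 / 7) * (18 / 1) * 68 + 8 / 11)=-20713 / 31163820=-0.00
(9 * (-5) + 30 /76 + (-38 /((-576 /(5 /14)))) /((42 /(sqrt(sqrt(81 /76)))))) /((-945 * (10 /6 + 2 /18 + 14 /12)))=-19^(3 /4) * sqrt(2) /62826624 + 113 /7049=0.02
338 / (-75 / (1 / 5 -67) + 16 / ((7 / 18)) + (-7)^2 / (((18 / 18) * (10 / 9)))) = 1975610 / 504807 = 3.91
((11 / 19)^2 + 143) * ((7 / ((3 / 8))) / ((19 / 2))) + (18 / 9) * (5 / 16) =15488503 / 54872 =282.27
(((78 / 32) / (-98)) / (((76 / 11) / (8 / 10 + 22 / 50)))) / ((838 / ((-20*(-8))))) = -13299 / 15603560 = -0.00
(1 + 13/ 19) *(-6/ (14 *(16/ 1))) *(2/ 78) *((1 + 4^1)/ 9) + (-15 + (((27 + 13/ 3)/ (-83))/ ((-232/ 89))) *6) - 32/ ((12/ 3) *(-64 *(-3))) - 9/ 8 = -573006025/ 37455327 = -15.30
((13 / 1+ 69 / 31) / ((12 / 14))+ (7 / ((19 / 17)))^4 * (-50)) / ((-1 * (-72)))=-466133721179 / 436314708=-1068.34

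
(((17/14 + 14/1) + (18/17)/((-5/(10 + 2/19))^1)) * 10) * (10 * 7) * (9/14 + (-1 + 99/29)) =107898015/3857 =27974.60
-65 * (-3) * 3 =585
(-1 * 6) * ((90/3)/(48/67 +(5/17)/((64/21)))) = -4373760/19753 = -221.42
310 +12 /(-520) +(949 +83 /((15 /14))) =521213 /390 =1336.44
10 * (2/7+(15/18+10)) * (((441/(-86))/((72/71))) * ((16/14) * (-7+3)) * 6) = 663140/43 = 15421.86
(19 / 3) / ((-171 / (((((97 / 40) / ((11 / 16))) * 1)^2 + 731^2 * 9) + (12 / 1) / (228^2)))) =-63022004712877 / 353816100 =-178120.79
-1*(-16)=16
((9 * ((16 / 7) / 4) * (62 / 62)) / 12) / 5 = 3 / 35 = 0.09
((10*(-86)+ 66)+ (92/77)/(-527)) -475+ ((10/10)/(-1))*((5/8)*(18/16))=-3297496007/2597056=-1269.71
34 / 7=4.86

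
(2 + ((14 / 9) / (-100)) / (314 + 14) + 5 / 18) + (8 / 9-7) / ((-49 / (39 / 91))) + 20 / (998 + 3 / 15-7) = 7023461741 / 2986981200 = 2.35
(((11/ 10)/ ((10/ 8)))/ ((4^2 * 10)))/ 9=11/ 18000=0.00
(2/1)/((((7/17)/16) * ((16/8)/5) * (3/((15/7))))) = 6800/49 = 138.78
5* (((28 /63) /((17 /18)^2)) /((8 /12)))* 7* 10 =261.59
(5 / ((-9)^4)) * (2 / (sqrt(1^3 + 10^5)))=10 * sqrt(100001) / 656106561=0.00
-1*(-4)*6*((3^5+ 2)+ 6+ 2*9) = 6456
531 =531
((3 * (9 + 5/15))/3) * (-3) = -28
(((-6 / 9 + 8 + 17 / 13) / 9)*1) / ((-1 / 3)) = -337 / 117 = -2.88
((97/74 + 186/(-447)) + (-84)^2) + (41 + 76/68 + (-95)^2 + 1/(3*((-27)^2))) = 6609807735443/409935654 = 16124.01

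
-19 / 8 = -2.38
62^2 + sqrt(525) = 5 * sqrt(21) + 3844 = 3866.91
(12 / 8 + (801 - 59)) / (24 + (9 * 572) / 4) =1487 / 2622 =0.57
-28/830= -14/415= -0.03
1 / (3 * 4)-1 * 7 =-83 / 12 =-6.92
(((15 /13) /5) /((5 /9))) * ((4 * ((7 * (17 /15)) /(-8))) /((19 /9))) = -9639 /12350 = -0.78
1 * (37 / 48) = 37 / 48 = 0.77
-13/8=-1.62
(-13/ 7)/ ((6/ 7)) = -13/ 6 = -2.17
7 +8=15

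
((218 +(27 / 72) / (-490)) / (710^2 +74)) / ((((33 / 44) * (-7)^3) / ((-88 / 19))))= 0.00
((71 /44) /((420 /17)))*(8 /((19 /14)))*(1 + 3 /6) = 1207 /2090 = 0.58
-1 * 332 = -332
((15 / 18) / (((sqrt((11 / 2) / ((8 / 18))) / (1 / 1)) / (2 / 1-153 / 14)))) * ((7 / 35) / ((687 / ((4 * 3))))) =-250 * sqrt(22) / 158697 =-0.01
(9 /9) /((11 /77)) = 7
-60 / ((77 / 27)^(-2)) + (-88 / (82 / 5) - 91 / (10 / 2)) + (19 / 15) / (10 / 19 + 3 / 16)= -1102118533 / 2161971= -509.77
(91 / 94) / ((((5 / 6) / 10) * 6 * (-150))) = -91 / 7050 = -0.01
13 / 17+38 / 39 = 1.74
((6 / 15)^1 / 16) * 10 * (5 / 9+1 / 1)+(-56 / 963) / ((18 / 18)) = 637 / 1926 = 0.33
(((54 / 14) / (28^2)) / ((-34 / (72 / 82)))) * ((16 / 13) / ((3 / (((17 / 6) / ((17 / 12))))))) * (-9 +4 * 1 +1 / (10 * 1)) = 0.00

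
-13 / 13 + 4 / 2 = 1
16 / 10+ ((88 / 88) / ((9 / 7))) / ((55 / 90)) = 158 / 55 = 2.87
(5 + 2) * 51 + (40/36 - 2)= 356.11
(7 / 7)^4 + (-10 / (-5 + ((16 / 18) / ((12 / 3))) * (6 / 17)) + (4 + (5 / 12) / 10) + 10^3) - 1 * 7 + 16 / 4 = 6048539 / 6024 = 1004.07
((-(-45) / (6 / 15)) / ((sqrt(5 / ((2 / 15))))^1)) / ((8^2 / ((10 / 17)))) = 75* sqrt(6) / 1088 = 0.17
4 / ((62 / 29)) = 58 / 31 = 1.87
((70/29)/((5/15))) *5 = 36.21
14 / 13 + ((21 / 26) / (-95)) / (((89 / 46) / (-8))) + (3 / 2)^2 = 3.36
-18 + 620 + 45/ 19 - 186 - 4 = 7873/ 19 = 414.37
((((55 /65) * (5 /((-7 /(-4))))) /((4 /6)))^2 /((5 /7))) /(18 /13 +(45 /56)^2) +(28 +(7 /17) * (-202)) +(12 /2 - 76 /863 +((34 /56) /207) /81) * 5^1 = -47155313601421 /2849474723004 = -16.55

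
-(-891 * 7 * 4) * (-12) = -299376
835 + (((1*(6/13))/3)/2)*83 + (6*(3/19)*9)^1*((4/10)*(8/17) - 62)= 6599946/20995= 314.36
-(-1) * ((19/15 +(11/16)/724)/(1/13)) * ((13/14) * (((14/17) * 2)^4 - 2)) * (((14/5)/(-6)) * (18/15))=-8331016162963/181407612000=-45.92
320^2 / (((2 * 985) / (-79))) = -808960 / 197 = -4106.40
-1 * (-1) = 1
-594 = -594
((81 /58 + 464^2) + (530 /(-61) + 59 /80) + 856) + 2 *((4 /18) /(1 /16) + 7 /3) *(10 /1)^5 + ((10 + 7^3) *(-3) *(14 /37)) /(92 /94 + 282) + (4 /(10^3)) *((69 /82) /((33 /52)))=14072479317716739847 /10095601626000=1393921.81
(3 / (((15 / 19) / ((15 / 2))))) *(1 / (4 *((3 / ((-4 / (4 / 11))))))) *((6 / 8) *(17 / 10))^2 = -543609 / 12800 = -42.47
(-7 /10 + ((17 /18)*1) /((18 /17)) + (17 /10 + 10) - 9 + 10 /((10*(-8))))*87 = 51997 /216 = 240.73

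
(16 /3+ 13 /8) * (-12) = -167 /2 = -83.50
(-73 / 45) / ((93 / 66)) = -1606 / 1395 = -1.15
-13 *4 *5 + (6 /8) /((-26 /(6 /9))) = -13521 /52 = -260.02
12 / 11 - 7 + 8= 23 / 11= 2.09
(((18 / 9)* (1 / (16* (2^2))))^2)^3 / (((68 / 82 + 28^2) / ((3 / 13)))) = 41 / 149720412454912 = 0.00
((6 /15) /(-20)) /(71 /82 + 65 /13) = -41 /12025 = -0.00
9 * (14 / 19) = 126 / 19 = 6.63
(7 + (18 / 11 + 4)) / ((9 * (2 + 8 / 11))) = 139 / 270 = 0.51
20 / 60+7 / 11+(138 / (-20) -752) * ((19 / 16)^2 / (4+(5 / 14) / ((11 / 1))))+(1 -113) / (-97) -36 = -253816381571 / 848136960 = -299.26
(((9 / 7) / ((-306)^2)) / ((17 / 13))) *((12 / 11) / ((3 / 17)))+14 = 2803891 / 200277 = 14.00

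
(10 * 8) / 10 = 8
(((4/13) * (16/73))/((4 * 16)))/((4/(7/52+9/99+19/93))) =22865/201932016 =0.00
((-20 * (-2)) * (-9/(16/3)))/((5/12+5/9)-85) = 486/605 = 0.80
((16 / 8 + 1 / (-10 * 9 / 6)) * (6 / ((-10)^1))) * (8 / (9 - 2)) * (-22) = 5104 / 175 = 29.17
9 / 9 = 1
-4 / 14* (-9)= 18 / 7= 2.57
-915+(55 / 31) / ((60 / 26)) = -170047 / 186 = -914.23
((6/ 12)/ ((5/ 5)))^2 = 1/ 4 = 0.25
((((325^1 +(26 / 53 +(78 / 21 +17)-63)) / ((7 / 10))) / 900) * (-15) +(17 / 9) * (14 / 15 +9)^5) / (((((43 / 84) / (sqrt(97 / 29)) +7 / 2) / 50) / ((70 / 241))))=493121541472508791696 / 646426538649225-2230615009816734488 * sqrt(2813) / 1939279615947675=701836.84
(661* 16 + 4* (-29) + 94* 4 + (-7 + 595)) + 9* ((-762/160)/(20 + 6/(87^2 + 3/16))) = 737771549739/64592960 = 11421.86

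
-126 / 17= -7.41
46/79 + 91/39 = 691/237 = 2.92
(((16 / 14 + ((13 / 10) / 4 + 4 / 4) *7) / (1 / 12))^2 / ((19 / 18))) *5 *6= 2067660027 / 4655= 444180.46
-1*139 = -139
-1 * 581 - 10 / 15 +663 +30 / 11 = 2774 / 33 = 84.06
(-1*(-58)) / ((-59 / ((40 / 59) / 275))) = -464 / 191455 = -0.00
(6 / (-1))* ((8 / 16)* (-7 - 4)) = 33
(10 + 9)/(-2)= -19/2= -9.50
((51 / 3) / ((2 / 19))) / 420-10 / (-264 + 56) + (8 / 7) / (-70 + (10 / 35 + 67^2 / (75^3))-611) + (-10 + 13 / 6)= -2538959637013 / 342990878685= -7.40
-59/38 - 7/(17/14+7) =-10509/4370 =-2.40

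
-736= -736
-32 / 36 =-8 / 9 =-0.89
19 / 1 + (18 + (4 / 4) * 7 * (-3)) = 16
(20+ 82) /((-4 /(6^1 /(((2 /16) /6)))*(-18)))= 408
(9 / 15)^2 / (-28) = -0.01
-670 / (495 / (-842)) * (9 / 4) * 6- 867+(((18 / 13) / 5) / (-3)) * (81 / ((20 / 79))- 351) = 103828743 / 7150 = 14521.50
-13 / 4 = -3.25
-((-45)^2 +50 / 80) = -16205 / 8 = -2025.62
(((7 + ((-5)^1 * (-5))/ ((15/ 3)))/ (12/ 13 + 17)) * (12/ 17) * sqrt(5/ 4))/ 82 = 468 * sqrt(5)/ 162401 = 0.01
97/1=97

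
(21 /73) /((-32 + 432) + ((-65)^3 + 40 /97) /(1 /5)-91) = -2037 /9720895496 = -0.00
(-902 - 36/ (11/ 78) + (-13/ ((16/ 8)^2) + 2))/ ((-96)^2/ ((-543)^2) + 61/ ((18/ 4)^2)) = -135269349975/ 355371632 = -380.64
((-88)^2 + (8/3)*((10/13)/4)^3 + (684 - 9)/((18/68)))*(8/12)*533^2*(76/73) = 237478729576/117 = 2029732731.42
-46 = -46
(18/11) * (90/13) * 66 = 9720/13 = 747.69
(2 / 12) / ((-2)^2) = 1 / 24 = 0.04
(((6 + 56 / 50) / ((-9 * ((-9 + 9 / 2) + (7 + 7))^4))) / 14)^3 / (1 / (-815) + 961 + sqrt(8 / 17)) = -1566703971229886464 / 4508836363862418051046224939474253125 + 38359698147328 * sqrt(34) / 901767272772483610209244987894850625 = -0.00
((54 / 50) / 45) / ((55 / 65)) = 39 / 1375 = 0.03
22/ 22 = 1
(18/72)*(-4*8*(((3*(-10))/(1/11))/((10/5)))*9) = 11880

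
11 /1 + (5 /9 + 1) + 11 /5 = 664 /45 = 14.76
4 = 4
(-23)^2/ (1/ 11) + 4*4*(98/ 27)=158681/ 27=5877.07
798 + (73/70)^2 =3915529/4900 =799.09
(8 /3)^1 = 8 /3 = 2.67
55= 55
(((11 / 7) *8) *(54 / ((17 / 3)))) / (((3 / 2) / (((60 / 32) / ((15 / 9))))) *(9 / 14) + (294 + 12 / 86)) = 34056 / 83861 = 0.41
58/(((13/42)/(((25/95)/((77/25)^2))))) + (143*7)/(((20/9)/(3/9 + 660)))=1244594166087/4184180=297452.35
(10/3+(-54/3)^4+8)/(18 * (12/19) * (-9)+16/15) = -14960695/14428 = -1036.92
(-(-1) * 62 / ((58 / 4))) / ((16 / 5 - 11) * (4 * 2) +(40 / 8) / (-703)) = -435860 / 6361469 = -0.07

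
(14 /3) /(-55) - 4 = -674 /165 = -4.08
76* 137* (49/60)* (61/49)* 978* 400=4141060640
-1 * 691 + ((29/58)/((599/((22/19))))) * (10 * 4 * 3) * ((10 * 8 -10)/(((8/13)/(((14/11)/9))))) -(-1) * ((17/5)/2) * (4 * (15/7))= -161221205/239001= -674.56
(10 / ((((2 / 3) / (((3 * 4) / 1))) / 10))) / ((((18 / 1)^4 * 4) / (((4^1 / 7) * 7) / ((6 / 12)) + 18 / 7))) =925 / 20412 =0.05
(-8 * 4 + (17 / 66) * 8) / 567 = -988 / 18711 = -0.05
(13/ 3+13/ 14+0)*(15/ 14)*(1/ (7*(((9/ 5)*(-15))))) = -1105/ 37044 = -0.03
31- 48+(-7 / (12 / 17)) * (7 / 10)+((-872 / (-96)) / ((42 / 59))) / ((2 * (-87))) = -10530097 / 438480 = -24.01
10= 10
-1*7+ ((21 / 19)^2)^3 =-243555046 / 47045881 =-5.18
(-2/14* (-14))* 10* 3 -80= -20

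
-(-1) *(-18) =-18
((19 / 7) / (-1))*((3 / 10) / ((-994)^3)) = 57 / 68747544880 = 0.00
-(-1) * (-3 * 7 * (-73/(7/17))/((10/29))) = 107967/10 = 10796.70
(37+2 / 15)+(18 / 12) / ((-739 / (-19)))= 824101 / 22170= 37.17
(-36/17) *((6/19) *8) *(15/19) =-25920/6137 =-4.22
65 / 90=13 / 18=0.72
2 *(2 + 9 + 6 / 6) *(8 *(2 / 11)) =384 / 11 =34.91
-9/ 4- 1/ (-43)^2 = -16645/ 7396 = -2.25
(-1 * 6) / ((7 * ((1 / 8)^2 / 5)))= -1920 / 7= -274.29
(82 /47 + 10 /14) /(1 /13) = 10517 /329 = 31.97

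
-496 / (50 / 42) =-10416 / 25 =-416.64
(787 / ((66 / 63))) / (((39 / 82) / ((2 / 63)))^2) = 10583576 / 3162159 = 3.35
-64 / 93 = -0.69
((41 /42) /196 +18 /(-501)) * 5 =-212725 /1374744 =-0.15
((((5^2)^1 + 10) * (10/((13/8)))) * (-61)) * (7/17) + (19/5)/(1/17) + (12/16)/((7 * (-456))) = -25138563057/4702880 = -5345.35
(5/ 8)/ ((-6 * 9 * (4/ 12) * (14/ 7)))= -0.02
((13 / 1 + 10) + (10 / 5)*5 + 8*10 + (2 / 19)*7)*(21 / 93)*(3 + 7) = 151270 / 589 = 256.83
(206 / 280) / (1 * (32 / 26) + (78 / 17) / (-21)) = 22763 / 31320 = 0.73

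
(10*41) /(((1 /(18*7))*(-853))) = -51660 /853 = -60.56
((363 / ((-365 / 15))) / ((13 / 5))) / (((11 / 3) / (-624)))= 976.44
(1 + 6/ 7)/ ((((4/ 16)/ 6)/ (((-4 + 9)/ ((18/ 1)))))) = 260/ 21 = 12.38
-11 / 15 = -0.73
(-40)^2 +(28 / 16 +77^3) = 1832539 / 4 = 458134.75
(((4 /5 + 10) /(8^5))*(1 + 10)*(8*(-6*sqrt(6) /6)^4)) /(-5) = -2673 /12800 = -0.21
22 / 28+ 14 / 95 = 1241 / 1330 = 0.93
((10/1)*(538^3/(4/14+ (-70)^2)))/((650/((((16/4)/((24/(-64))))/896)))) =-19465109/3344445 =-5.82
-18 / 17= -1.06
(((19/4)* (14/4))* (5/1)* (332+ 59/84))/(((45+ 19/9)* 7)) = 7964895/94976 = 83.86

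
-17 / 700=-0.02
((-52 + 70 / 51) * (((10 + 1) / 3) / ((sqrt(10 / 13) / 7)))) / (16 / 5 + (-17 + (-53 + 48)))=99407 * sqrt(130) / 14382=78.81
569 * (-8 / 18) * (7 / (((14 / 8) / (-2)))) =18208 / 9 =2023.11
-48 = -48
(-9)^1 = -9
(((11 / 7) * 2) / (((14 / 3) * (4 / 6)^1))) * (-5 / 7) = -495 / 686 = -0.72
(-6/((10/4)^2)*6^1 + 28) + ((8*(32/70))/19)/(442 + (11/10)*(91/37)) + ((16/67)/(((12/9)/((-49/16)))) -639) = -90511243975151/146622485100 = -617.31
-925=-925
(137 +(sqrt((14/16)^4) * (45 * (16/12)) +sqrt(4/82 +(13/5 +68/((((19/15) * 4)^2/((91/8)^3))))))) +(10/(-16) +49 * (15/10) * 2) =sqrt(242431079346390)/249280 +5269/16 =391.77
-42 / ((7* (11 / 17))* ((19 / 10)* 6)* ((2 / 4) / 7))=-2380 / 209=-11.39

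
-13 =-13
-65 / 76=-0.86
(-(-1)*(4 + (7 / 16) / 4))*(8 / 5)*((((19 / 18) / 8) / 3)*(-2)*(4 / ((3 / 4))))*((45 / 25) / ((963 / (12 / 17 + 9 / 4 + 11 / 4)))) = -484709 / 14733900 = -0.03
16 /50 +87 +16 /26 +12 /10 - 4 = 27669 /325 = 85.14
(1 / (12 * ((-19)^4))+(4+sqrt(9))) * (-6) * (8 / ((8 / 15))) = -164204475 / 260642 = -630.00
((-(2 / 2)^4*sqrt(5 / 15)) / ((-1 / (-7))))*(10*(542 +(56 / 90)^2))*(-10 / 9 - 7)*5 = 1122497348*sqrt(3) / 2187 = 888990.60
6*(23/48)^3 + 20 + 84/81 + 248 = 14913173/55296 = 269.70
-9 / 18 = -0.50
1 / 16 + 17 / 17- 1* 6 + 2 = -47 / 16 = -2.94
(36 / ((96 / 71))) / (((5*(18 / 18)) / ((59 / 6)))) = 4189 / 80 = 52.36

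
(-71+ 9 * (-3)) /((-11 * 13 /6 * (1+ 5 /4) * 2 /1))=392 /429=0.91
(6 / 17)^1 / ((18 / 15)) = 5 / 17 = 0.29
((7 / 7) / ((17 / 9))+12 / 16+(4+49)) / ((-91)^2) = 3691 / 563108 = 0.01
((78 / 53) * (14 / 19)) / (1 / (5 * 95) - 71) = -6825 / 446843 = -0.02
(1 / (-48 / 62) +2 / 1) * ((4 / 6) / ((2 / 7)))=119 / 72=1.65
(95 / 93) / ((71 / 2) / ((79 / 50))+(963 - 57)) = 7505 / 6821457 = 0.00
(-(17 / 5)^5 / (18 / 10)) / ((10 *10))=-1419857 / 562500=-2.52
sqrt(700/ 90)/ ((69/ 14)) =14 * sqrt(70)/ 207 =0.57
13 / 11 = 1.18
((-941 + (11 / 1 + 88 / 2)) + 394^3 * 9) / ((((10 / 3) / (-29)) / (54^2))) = -13964881286124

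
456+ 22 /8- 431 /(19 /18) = 3833 /76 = 50.43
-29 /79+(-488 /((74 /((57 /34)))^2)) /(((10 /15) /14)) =-351742729 /62511278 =-5.63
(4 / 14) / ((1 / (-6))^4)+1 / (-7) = 2591 / 7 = 370.14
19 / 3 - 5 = 4 / 3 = 1.33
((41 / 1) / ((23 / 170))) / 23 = 6970 / 529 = 13.18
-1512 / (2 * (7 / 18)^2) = -34992 / 7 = -4998.86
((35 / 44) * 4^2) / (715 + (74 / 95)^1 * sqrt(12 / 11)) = 903402500 / 50751796163 - 1968400 * sqrt(33) / 558269757793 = 0.02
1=1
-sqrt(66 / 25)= -1.62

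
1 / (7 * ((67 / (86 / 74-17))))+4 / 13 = 61794 / 225589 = 0.27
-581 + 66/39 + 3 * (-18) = -8233/13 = -633.31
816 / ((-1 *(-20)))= 204 / 5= 40.80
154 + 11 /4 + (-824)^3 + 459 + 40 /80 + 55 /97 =-217076535587 /388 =-559475607.18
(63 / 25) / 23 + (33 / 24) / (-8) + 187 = 6879307 / 36800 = 186.94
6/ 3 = 2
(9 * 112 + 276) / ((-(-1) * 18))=71.33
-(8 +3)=-11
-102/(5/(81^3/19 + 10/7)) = -379468254/665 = -570628.95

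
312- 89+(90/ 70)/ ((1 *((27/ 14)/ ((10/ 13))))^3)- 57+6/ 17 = 13594748692/ 81682263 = 166.43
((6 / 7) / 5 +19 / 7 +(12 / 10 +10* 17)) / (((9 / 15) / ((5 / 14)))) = 10155 / 98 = 103.62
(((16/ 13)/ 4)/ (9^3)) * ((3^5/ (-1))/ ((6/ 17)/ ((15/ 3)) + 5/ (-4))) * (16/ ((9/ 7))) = 152320/ 140751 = 1.08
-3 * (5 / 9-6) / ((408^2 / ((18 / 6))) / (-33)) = -539 / 55488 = -0.01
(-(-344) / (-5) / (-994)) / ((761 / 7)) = 172 / 270155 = 0.00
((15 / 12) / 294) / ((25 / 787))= 787 / 5880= 0.13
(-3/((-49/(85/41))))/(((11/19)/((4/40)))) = 969/44198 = 0.02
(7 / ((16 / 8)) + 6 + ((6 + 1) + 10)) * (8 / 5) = 212 / 5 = 42.40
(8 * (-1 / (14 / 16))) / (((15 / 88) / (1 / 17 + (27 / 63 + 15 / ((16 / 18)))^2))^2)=-30842455701761209 / 1092875175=-28221389.24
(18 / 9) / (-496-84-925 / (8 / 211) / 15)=-48 / 52955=-0.00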